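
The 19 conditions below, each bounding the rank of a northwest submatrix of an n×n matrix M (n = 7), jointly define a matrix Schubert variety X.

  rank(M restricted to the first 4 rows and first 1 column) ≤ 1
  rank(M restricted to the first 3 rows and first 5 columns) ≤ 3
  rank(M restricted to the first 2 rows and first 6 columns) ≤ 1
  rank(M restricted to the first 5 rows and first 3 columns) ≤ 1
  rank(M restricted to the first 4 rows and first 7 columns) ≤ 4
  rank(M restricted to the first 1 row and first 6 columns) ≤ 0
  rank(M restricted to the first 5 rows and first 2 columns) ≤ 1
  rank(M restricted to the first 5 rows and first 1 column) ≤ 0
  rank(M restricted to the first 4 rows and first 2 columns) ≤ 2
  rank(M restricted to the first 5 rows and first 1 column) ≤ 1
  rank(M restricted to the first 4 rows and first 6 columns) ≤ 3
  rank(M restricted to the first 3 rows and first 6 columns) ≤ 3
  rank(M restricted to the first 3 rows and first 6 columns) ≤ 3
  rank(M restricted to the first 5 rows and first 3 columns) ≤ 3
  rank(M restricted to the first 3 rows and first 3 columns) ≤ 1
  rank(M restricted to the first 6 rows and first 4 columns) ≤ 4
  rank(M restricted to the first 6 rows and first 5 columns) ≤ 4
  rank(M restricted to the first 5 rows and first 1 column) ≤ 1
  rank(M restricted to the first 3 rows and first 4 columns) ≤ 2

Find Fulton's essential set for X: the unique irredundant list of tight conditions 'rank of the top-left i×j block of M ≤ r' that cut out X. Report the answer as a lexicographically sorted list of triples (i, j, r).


Reconstructing r_w from the 19 given conditions:

  R[1]: 0 0 0 0 0 0 1
  R[2]: 0 1 1 1 1 1 2
  R[3]: 0 1 1 2 2 2 3
  R[4]: 0 1 1 2 3 3 4
  R[5]: 0 1 1 2 3 4 5
  R[6]: 1 2 2 3 4 5 6
  R[7]: 1 2 3 4 5 6 7

reading off 1-entries of Δ²R: w = (7, 2, 4, 5, 6, 1, 3).

3 SE-corners of the 13-cell Rothe diagram give Ess(w):

[(1, 6, 0), (5, 1, 0), (5, 3, 1)]


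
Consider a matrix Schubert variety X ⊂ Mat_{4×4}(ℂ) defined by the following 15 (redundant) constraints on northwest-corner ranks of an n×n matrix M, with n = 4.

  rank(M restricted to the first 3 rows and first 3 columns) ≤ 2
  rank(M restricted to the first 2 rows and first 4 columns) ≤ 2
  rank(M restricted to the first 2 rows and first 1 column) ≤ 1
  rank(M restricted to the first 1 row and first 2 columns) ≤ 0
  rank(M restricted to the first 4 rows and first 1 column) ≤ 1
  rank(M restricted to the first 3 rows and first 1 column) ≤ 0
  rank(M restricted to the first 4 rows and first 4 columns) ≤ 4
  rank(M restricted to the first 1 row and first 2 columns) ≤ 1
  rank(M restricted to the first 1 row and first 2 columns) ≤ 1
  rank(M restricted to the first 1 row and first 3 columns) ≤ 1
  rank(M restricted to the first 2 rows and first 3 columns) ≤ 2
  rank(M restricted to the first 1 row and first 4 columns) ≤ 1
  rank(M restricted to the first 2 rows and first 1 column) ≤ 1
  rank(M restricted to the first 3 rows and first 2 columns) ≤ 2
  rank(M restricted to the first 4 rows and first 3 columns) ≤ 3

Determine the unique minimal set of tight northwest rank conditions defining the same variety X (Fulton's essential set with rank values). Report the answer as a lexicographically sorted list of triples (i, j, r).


Rank table r_w(4×4) implied by the 15 constraints:

  R[1]: 0  0  1  1
  R[2]: 0  1  2  2
  R[3]: 0  1  2  3
  R[4]: 1  2  3  4

the unique w with this rank table is (3, 2, 4, 1).

Fulton essential set (2 of the 4 Rothe cells):

[(1, 2, 0), (3, 1, 0)]


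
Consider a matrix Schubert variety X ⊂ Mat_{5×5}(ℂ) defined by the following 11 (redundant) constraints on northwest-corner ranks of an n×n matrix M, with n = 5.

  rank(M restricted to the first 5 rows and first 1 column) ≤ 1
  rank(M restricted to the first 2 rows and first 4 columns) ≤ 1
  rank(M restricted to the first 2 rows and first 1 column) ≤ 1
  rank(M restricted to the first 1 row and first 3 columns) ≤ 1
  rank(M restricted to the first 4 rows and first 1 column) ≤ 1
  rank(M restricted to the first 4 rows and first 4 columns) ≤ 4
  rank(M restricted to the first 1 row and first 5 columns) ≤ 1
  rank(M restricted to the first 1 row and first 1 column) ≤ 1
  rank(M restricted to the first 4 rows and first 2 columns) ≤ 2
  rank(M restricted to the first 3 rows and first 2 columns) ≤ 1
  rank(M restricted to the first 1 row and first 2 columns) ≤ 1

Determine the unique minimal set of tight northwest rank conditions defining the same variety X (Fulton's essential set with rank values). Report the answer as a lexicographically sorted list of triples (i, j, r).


Recovering R(i,j) via the rank-extension bound from the 11 conditions:

  1 | 1 | 1 | 1 | 1
  1 | 1 | 1 | 1 | 2
  1 | 1 | 2 | 2 | 3
  1 | 2 | 3 | 3 | 4
  1 | 2 | 3 | 4 | 5

so w = (1, 5, 3, 2, 4).

Fulton essential set (2 of the 4 Rothe cells):

[(2, 4, 1), (3, 2, 1)]


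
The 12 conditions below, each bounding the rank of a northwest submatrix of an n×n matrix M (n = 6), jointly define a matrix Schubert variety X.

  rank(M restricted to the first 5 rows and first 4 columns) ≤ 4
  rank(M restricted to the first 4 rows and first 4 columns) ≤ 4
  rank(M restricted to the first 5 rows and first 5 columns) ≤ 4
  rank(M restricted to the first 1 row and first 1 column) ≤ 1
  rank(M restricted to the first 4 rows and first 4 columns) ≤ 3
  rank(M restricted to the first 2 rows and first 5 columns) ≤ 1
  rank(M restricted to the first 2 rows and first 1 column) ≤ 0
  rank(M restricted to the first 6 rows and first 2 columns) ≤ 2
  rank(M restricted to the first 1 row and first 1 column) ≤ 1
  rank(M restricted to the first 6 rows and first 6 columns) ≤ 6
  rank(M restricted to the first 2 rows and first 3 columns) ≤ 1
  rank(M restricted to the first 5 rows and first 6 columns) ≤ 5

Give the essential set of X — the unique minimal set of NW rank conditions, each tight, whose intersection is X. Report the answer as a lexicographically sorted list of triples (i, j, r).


The tightest implied rank at each (i,j), from the 12 conditions:

  0  1  1  1  1  1
  0  1  1  1  1  2
  1  2  2  2  2  3
  1  2  3  3  3  4
  1  2  3  4  4  5
  1  2  3  4  5  6

giving w = (2, 6, 1, 3, 4, 5) via Δ²R.

Fulton essential set (2 of the 5 Rothe cells):

[(2, 1, 0), (2, 5, 1)]


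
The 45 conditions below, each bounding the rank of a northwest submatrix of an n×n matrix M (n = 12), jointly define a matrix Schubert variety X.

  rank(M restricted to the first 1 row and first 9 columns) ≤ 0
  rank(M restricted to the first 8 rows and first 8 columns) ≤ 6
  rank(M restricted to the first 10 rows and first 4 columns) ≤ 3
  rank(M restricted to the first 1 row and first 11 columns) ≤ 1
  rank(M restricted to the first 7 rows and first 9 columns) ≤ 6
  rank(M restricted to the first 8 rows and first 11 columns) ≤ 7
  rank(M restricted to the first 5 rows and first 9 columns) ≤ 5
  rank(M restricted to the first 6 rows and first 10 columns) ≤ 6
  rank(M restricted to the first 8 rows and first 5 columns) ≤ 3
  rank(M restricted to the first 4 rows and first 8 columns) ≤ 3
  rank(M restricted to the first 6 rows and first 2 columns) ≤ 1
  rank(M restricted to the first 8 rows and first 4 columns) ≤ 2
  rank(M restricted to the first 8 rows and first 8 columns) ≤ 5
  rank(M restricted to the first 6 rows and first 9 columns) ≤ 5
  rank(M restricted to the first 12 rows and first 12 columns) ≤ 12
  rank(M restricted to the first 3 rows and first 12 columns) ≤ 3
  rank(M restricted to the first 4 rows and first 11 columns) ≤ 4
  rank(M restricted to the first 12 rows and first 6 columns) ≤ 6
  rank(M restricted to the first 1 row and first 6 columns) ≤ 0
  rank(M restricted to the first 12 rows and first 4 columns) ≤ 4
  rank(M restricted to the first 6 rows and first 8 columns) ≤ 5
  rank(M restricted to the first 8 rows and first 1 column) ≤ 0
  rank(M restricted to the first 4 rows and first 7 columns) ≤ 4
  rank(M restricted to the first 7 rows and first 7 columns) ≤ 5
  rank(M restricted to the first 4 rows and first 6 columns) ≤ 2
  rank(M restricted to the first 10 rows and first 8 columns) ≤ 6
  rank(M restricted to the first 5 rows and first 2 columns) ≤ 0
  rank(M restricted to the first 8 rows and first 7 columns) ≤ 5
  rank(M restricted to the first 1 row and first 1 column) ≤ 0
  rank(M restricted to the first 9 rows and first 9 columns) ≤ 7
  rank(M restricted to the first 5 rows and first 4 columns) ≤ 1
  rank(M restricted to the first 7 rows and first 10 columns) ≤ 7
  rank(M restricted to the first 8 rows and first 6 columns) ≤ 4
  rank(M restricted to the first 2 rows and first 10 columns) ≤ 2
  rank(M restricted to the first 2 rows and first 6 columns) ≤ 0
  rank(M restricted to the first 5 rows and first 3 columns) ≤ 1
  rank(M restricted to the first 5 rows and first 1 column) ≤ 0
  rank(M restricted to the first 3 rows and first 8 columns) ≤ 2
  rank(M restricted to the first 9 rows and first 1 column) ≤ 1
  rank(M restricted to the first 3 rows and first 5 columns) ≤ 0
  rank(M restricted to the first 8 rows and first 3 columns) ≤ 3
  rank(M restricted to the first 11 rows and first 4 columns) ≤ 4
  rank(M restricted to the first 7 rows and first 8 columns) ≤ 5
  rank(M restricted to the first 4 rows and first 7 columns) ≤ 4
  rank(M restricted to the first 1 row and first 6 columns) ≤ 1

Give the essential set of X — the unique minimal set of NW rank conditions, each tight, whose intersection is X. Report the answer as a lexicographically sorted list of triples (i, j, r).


Recovering R(i,j) via the rank-extension bound from the 45 conditions:

  i=1: 0 0 0 0 0 0 0 0 0 1 1 1
  i=2: 0 0 0 0 0 0 1 1 1 2 2 2
  i=3: 0 0 0 0 0 1 2 2 2 3 3 3
  i=4: 0 0 1 1 1 2 3 3 3 4 4 4
  i=5: 0 0 1 1 2 3 4 4 4 5 5 5
  i=6: 0 1 2 2 3 4 5 5 5 6 6 6
  i=7: 0 1 2 2 3 4 5 5 6 7 7 7
  i=8: 0 1 2 2 3 4 5 5 6 7 7 8
  i=9: 1 2 3 3 4 5 6 6 7 8 8 9
  i=10: 1 2 3 3 4 5 6 6 7 8 9 10
  i=11: 1 2 3 4 5 6 7 7 8 9 10 11
  i=12: 1 2 3 4 5 6 7 8 9 10 11 12

so w = (10, 7, 6, 3, 5, 2, 9, 12, 1, 11, 4, 8).

ℓ(w)=35; the 11 essential cells (i,j,r):

[(1, 9, 0), (2, 6, 0), (3, 5, 0), (5, 2, 0), (5, 4, 1), (8, 1, 0), (8, 4, 2), (8, 8, 5), (8, 11, 7), (10, 4, 3), (10, 8, 6)]


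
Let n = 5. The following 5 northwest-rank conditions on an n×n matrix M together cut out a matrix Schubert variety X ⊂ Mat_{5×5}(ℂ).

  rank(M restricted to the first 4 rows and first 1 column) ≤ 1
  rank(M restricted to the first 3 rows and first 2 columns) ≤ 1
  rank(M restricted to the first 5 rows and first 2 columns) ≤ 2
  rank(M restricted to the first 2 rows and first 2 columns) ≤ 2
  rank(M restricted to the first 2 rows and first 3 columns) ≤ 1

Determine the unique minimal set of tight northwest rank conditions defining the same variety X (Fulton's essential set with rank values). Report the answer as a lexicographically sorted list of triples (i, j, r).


The tightest implied rank at each (i,j), from the 5 conditions:

  R[1]: 1 | 1 | 1 | 1 | 1
  R[2]: 1 | 1 | 1 | 2 | 2
  R[3]: 1 | 1 | 2 | 3 | 3
  R[4]: 1 | 2 | 3 | 4 | 4
  R[5]: 1 | 2 | 3 | 4 | 5

giving w = (1, 4, 3, 2, 5) via Δ²R.

Fulton essential set (2 of the 3 Rothe cells):

[(2, 3, 1), (3, 2, 1)]


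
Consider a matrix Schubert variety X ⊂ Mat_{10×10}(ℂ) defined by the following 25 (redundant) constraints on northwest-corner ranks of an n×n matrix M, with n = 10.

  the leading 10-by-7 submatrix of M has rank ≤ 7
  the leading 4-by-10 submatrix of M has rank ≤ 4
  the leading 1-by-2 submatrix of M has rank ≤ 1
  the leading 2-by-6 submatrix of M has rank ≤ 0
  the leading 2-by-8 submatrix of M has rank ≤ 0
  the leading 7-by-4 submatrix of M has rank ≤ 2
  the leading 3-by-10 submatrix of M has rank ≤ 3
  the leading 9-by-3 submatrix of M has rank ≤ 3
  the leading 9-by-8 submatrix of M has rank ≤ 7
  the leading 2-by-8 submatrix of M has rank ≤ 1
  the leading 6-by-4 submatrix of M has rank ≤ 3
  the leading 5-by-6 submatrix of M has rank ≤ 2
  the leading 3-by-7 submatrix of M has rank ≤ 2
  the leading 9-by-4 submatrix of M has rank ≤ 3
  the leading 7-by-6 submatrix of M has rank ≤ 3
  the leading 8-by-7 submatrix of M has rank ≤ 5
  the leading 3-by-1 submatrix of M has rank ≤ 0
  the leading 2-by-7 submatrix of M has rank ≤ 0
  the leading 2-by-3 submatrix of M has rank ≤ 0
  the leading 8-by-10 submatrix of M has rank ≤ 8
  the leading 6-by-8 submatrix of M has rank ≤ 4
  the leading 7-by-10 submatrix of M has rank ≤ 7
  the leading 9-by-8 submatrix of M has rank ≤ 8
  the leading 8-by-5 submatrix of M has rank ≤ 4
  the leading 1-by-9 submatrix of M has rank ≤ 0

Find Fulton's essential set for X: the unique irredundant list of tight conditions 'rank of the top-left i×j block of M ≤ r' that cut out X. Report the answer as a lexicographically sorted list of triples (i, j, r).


Rank table r_w(10×10) implied by the 25 constraints:

  R[1]: 0 | 0 | 0 | 0 | 0 | 0 | 0 | 0 | 0 | 1
  R[2]: 0 | 0 | 0 | 0 | 0 | 0 | 0 | 0 | 1 | 2
  R[3]: 0 | 1 | 1 | 1 | 1 | 1 | 1 | 1 | 2 | 3
  R[4]: 1 | 2 | 2 | 2 | 2 | 2 | 2 | 2 | 3 | 4
  R[5]: 1 | 2 | 2 | 2 | 2 | 2 | 3 | 3 | 4 | 5
  R[6]: 1 | 2 | 2 | 2 | 3 | 3 | 4 | 4 | 5 | 6
  R[7]: 1 | 2 | 2 | 2 | 3 | 3 | 4 | 5 | 6 | 7
  R[8]: 1 | 2 | 3 | 3 | 4 | 4 | 5 | 6 | 7 | 8
  R[9]: 1 | 2 | 3 | 3 | 4 | 5 | 6 | 7 | 8 | 9
  R[10]: 1 | 2 | 3 | 4 | 5 | 6 | 7 | 8 | 9 | 10

reading off 1-entries of Δ²R: w = (10, 9, 2, 1, 7, 5, 8, 3, 6, 4).

Rothe diagram D(w) (28 cells), 7 SE-corners (essential conditions):

[(1, 9, 0), (2, 8, 0), (3, 1, 0), (5, 6, 2), (7, 4, 2), (7, 6, 3), (9, 4, 3)]


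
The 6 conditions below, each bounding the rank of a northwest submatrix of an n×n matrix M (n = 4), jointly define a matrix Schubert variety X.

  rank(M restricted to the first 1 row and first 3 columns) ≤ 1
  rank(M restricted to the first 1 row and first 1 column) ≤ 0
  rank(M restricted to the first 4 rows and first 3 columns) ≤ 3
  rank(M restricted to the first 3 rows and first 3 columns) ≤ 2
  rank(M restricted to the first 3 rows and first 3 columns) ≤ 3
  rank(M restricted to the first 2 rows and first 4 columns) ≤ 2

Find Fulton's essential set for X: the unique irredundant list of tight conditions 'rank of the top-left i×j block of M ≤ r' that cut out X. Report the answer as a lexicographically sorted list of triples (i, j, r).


Computing R[i][j] = min implied NW-rank bound (n=4, 6 conditions):

  R[1]: 0  1  1  1
  R[2]: 1  2  2  2
  R[3]: 1  2  2  3
  R[4]: 1  2  3  4

hence w(1..4) = (2, 1, 4, 3).

Fulton essential set (2 of the 2 Rothe cells):

[(1, 1, 0), (3, 3, 2)]


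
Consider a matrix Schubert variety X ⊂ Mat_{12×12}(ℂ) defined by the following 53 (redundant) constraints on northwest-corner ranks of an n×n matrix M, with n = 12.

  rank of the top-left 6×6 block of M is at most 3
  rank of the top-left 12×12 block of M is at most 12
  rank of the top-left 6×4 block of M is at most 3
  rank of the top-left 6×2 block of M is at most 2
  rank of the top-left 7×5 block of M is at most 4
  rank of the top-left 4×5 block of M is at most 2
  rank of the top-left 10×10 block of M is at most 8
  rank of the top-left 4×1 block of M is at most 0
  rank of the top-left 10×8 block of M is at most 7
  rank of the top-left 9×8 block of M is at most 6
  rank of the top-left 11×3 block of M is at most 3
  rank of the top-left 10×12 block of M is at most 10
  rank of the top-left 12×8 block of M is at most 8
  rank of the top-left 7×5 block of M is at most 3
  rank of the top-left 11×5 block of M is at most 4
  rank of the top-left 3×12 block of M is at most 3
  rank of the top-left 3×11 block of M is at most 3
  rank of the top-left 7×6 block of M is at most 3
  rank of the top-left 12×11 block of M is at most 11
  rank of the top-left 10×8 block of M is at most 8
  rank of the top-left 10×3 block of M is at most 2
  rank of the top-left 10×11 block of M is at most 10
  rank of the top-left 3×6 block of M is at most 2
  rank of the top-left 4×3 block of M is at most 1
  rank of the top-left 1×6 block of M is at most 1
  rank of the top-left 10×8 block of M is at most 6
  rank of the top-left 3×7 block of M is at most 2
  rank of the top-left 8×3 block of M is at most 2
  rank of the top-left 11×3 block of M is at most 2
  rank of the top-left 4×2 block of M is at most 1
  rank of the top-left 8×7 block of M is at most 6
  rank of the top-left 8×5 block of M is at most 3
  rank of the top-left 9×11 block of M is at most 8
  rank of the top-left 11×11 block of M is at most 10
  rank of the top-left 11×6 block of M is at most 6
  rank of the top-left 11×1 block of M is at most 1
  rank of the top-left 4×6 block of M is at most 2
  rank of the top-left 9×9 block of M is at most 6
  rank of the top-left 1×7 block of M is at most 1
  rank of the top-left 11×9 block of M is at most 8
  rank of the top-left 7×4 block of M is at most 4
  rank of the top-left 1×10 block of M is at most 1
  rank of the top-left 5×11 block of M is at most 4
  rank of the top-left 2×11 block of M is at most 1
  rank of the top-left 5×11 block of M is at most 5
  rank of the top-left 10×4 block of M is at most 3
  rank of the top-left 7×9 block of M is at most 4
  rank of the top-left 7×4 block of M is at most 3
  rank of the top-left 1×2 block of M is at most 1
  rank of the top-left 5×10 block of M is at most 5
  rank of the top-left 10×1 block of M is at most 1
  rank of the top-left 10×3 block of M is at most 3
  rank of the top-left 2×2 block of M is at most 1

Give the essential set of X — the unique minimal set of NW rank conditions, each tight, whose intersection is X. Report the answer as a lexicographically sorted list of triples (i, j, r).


Propagating the 53 rank bounds to every northwest block:

  R[1]: 0 1 1 1 1 1 1 1 1 1 1 1
  R[2]: 0 1 1 1 1 1 1 1 1 1 1 2
  R[3]: 0 1 1 2 2 2 2 2 2 2 2 3
  R[4]: 0 1 1 2 2 2 3 3 3 3 3 4
  R[5]: 1 2 2 3 3 3 4 4 4 4 4 5
  R[6]: 1 2 2 3 3 3 4 4 4 5 5 6
  R[7]: 1 2 2 3 3 3 4 4 4 5 6 7
  R[8]: 1 2 2 3 3 4 5 5 5 6 7 8
  R[9]: 1 2 2 3 4 5 6 6 6 7 8 9
  R[10]: 1 2 2 3 4 5 6 6 7 8 9 10
  R[11]: 1 2 2 3 4 5 6 7 8 9 10 11
  R[12]: 1 2 3 4 5 6 7 8 9 10 11 12

second differences of R give the permutation w = (2, 12, 4, 7, 1, 10, 11, 6, 5, 9, 8, 3).

D(w) has 33 cells with 9 SE-corners; essential set:

[(2, 11, 1), (4, 1, 0), (4, 3, 1), (4, 6, 2), (7, 6, 3), (7, 9, 4), (8, 5, 3), (10, 8, 6), (11, 3, 2)]


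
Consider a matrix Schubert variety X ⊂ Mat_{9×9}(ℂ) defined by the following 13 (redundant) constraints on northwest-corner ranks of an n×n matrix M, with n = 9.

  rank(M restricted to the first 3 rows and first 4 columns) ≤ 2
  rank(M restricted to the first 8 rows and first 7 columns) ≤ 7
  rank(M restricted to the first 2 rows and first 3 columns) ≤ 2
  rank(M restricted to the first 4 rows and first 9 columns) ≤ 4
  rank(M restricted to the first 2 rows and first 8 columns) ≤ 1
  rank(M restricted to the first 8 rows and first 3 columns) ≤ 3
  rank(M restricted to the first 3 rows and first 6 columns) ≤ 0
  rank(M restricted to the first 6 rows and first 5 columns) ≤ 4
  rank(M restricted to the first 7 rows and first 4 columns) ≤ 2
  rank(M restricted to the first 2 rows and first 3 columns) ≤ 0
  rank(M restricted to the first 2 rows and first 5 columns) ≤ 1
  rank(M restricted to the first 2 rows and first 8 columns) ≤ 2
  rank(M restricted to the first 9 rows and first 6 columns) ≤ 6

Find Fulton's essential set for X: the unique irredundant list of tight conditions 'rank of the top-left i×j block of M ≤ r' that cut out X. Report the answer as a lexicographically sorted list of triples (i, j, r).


The tightest implied rank at each (i,j), from the 13 conditions:

  0 0 0 0 0 0 1 1 1
  0 0 0 0 0 0 1 1 2
  0 0 0 0 0 0 1 2 3
  1 1 1 1 1 1 2 3 4
  1 2 2 2 2 2 3 4 5
  1 2 2 2 3 3 4 5 6
  1 2 2 2 3 4 5 6 7
  1 2 3 3 4 5 6 7 8
  1 2 3 4 5 6 7 8 9

hence w(1..9) = (7, 9, 8, 1, 2, 5, 6, 3, 4).

Fulton essential set (3 of the 23 Rothe cells):

[(2, 8, 1), (3, 6, 0), (7, 4, 2)]


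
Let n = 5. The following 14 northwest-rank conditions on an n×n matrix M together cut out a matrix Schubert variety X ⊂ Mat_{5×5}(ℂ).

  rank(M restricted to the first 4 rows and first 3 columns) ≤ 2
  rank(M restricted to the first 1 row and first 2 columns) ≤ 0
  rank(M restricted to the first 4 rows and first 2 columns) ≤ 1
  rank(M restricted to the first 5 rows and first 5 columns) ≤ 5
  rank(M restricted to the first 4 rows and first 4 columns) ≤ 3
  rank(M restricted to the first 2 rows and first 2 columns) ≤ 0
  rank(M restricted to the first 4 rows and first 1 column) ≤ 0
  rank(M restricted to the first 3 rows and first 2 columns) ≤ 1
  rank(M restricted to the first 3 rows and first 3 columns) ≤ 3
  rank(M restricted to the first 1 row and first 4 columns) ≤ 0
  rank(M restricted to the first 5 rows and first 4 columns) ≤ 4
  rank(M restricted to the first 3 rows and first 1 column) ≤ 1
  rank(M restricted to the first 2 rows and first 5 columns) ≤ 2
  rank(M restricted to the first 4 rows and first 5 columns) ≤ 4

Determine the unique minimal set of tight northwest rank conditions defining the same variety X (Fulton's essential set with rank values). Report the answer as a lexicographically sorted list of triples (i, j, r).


The tightest implied rank at each (i,j), from the 14 conditions:

  R[1]: 0 0 0 0 1
  R[2]: 0 0 1 1 2
  R[3]: 0 1 2 2 3
  R[4]: 0 1 2 3 4
  R[5]: 1 2 3 4 5

the unique w with this rank table is (5, 3, 2, 4, 1).

Fulton essential set (3 of the 8 Rothe cells):

[(1, 4, 0), (2, 2, 0), (4, 1, 0)]


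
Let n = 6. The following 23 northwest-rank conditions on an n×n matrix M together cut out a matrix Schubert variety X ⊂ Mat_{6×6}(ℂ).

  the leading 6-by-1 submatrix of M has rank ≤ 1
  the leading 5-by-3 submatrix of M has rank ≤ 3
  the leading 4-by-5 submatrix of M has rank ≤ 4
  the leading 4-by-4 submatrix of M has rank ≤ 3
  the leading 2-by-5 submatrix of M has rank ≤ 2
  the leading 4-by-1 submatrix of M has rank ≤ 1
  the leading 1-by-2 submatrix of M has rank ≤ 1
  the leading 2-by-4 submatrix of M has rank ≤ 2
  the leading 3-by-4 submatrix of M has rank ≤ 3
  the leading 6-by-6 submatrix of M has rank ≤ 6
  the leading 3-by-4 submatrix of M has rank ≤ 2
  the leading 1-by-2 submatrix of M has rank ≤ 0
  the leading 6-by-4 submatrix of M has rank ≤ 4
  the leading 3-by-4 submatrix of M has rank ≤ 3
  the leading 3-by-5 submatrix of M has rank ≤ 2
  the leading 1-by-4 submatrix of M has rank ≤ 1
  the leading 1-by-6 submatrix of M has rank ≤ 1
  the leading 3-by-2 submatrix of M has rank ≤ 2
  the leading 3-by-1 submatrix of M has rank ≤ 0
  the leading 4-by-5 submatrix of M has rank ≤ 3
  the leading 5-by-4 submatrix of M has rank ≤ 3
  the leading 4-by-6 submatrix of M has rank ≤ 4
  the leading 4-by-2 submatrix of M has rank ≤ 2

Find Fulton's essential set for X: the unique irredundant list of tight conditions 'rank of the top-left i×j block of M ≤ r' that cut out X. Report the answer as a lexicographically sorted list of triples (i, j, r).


Rank table r_w(6×6) implied by the 23 constraints:

  row 1: 0 0 1 1 1 1
  row 2: 0 1 2 2 2 2
  row 3: 0 1 2 2 2 3
  row 4: 1 2 3 3 3 4
  row 5: 1 2 3 3 4 5
  row 6: 1 2 3 4 5 6

the unique w with this rank table is (3, 2, 6, 1, 5, 4).

Rothe diagram D(w) (7 cells), 4 SE-corners (essential conditions):

[(1, 2, 0), (3, 1, 0), (3, 5, 2), (5, 4, 3)]


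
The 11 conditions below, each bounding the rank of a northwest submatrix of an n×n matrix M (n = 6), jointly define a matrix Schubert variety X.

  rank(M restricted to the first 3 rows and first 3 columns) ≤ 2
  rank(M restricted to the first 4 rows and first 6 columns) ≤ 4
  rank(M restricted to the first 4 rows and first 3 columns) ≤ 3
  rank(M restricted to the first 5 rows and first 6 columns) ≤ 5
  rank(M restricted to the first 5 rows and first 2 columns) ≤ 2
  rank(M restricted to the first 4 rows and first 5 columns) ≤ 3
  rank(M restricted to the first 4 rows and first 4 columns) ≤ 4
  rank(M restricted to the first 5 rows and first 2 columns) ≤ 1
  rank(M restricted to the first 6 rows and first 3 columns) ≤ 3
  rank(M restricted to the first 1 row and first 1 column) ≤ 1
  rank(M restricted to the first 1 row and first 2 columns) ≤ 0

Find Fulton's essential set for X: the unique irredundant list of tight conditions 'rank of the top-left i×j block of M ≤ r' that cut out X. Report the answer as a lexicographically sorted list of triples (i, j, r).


Rank table r_w(6×6) implied by the 11 constraints:

  i=1: 0, 0, 1, 1, 1, 1
  i=2: 1, 1, 2, 2, 2, 2
  i=3: 1, 1, 2, 3, 3, 3
  i=4: 1, 1, 2, 3, 3, 4
  i=5: 1, 1, 2, 3, 4, 5
  i=6: 1, 2, 3, 4, 5, 6

reading off 1-entries of Δ²R: w = (3, 1, 4, 6, 5, 2).

D(w) has 6 cells with 3 SE-corners; essential set:

[(1, 2, 0), (4, 5, 3), (5, 2, 1)]


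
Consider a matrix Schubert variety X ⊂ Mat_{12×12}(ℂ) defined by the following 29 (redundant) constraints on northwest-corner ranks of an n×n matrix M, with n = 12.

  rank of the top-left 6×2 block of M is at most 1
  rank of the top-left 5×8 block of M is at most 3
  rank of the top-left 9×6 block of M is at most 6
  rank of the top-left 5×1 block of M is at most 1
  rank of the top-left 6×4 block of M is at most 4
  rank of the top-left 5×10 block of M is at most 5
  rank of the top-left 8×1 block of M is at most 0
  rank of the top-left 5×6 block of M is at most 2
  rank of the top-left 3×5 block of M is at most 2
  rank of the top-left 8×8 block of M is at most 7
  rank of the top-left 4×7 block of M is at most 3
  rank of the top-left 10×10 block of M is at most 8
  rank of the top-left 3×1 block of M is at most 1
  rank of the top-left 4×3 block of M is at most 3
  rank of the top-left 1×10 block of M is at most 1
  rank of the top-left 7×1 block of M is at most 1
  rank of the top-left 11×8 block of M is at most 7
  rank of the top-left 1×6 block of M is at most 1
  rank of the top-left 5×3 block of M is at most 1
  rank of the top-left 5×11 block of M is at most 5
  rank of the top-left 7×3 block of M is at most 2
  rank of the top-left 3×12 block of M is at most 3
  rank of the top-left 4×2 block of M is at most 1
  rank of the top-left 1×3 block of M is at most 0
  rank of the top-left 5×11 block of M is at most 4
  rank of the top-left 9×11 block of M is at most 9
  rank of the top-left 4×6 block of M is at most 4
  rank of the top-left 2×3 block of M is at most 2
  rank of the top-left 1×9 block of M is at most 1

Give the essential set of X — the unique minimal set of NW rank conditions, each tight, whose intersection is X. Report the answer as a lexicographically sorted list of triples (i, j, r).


The tightest implied rank at each (i,j), from the 29 conditions:

  0  0  0  1  1  1  1  1  1  1  1  1
  0  1  1  2  2  2  2  2  2  2  2  2
  0  1  1  2  2  2  3  3  3  3  3  3
  0  1  1  2  2  2  3  3  4  4  4  4
  0  1  1  2  2  2  3  3  4  4  4  5
  0  1  2  3  3  3  4  4  5  5  5  6
  0  1  2  3  4  4  5  5  6  6  6  7
  0  1  2  3  4  5  6  6  7  7  7  8
  1  2  3  4  5  6  7  7  8  8  8  9
  1  2  3  4  5  6  7  7  8  8  9  10
  1  2  3  4  5  6  7  7  8  9  10  11
  1  2  3  4  5  6  7  8  9  10  11  12

the unique w with this rank table is (4, 2, 7, 9, 12, 3, 5, 6, 1, 11, 10, 8).

Rothe diagram D(w) (26 cells), 8 SE-corners (essential conditions):

[(1, 3, 0), (5, 3, 1), (5, 6, 2), (5, 8, 3), (5, 11, 4), (8, 1, 0), (10, 10, 8), (11, 8, 7)]


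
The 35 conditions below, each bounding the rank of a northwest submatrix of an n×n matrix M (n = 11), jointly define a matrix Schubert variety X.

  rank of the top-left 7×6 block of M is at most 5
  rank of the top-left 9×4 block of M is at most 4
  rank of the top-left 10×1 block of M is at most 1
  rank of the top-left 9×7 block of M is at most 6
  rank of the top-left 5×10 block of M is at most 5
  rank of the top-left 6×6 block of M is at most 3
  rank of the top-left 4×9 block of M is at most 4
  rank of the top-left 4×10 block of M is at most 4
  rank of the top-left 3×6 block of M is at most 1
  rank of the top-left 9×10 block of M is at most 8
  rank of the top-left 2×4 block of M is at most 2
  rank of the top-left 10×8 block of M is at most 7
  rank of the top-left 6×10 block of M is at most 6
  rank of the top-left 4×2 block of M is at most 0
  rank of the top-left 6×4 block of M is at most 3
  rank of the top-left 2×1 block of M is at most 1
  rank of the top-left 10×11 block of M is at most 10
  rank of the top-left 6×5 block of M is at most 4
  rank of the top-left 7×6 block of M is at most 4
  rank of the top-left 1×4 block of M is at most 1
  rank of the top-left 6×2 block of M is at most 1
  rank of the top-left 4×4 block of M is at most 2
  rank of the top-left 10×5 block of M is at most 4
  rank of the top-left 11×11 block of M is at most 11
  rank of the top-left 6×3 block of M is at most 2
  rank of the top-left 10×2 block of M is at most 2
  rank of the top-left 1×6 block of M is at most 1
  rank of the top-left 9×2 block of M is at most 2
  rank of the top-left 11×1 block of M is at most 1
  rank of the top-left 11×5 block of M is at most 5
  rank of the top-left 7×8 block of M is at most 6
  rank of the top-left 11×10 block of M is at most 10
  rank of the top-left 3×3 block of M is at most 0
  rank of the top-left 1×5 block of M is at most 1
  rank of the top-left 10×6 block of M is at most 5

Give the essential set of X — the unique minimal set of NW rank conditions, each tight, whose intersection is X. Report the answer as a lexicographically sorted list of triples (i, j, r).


Recovering R(i,j) via the rank-extension bound from the 35 conditions:

  R[1]: 0  0  0  1  1  1  1  1  1  1  1
  R[2]: 0  0  0  1  1  1  2  2  2  2  2
  R[3]: 0  0  0  1  1  1  2  3  3  3  3
  R[4]: 0  0  1  2  2  2  3  4  4  4  4
  R[5]: 1  1  2  3  3  3  4  5  5  5  5
  R[6]: 1  1  2  3  3  3  4  5  6  6  6
  R[7]: 1  2  3  4  4  4  5  6  7  7  7
  R[8]: 1  2  3  4  4  5  6  7  8  8  8
  R[9]: 1  2  3  4  4  5  6  7  8  8  9
  R[10]: 1  2  3  4  4  5  6  7  8  9  10
  R[11]: 1  2  3  4  5  6  7  8  9  10  11

giving w = (4, 7, 8, 3, 1, 9, 2, 6, 11, 10, 5) via Δ²R.

Fulton essential set (7 of the 22 Rothe cells):

[(3, 3, 0), (3, 6, 1), (4, 2, 0), (6, 2, 1), (6, 6, 3), (9, 10, 8), (10, 5, 4)]


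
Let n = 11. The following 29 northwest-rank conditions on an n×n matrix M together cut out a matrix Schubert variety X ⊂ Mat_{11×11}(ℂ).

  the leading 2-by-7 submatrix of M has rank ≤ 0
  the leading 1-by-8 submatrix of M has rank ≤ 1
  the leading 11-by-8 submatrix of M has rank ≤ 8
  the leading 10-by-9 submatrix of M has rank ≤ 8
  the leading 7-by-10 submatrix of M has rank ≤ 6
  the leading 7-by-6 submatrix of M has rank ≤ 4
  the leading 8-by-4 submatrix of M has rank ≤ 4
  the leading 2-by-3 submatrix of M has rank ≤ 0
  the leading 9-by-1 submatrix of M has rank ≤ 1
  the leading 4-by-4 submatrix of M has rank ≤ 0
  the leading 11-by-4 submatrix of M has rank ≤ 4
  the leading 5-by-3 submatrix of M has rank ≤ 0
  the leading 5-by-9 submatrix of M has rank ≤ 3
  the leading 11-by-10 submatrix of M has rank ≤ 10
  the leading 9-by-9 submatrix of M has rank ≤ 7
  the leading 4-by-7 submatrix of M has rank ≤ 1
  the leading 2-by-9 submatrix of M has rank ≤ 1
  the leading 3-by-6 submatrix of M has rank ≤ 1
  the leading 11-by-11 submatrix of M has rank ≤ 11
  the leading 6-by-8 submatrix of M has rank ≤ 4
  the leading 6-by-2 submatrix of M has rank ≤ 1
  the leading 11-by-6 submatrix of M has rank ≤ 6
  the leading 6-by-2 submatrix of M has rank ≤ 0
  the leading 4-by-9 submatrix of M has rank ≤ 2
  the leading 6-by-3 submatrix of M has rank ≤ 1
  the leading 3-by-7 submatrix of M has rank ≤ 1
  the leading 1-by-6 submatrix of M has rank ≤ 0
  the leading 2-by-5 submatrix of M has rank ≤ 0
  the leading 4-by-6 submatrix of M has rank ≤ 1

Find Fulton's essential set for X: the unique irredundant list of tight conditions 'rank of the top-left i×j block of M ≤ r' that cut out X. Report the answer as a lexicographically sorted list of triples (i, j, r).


Computing R[i][j] = min implied NW-rank bound (n=11, 29 conditions):

  R[1]: 0  0  0  0  0  0  0  1  1  1  1
  R[2]: 0  0  0  0  0  0  0  1  1  2  2
  R[3]: 0  0  0  0  1  1  1  2  2  3  3
  R[4]: 0  0  0  0  1  1  1  2  2  3  4
  R[5]: 0  0  0  1  2  2  2  3  3  4  5
  R[6]: 0  0  1  2  3  3  3  4  4  5  6
  R[7]: 1  1  2  3  4  4  4  5  5  6  7
  R[8]: 1  2  3  4  5  5  5  6  6  7  8
  R[9]: 1  2  3  4  5  6  6  7  7  8  9
  R[10]: 1  2  3  4  5  6  7  8  8  9  10
  R[11]: 1  2  3  4  5  6  7  8  9  10  11

giving w = (8, 10, 5, 11, 4, 3, 1, 2, 6, 7, 9) via Δ²R.

Rothe diagram D(w) (31 cells), 7 SE-corners (essential conditions):

[(2, 7, 0), (2, 9, 1), (4, 4, 0), (4, 7, 1), (4, 9, 2), (5, 3, 0), (6, 2, 0)]


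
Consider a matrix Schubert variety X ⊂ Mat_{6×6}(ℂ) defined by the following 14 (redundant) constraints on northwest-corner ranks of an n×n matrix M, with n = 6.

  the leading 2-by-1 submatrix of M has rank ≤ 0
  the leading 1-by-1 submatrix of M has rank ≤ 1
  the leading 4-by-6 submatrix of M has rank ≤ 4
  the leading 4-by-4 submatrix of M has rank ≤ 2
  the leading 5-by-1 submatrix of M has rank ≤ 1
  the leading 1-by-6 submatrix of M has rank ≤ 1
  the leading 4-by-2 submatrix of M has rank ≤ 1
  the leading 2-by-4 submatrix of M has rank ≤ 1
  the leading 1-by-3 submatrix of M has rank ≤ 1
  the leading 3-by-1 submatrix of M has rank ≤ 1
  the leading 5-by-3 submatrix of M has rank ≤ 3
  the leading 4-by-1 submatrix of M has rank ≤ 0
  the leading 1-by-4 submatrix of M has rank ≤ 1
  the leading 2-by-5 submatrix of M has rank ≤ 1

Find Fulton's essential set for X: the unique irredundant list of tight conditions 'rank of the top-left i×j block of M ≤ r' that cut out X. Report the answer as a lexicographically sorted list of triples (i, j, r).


Recovering R(i,j) via the rank-extension bound from the 14 conditions:

  row 1: 0 | 1 | 1 | 1 | 1 | 1
  row 2: 0 | 1 | 1 | 1 | 1 | 2
  row 3: 0 | 1 | 2 | 2 | 2 | 3
  row 4: 0 | 1 | 2 | 2 | 3 | 4
  row 5: 1 | 2 | 3 | 3 | 4 | 5
  row 6: 1 | 2 | 3 | 4 | 5 | 6

second differences of R give the permutation w = (2, 6, 3, 5, 1, 4).

D(w) has 8 cells with 3 SE-corners; essential set:

[(2, 5, 1), (4, 1, 0), (4, 4, 2)]


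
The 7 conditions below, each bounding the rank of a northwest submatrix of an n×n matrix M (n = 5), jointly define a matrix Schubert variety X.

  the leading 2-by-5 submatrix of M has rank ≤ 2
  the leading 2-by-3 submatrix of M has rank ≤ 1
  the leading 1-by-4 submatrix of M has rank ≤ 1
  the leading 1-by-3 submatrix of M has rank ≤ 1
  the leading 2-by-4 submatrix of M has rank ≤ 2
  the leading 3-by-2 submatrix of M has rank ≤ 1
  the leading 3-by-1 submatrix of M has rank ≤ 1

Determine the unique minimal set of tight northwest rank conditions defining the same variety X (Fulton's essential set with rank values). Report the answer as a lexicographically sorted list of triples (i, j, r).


Recovering R(i,j) via the rank-extension bound from the 7 conditions:

  R[1]: 1  1  1  1  1
  R[2]: 1  1  1  2  2
  R[3]: 1  1  2  3  3
  R[4]: 1  2  3  4  4
  R[5]: 1  2  3  4  5

second differences of R give the permutation w = (1, 4, 3, 2, 5).

2 SE-corners of the 3-cell Rothe diagram give Ess(w):

[(2, 3, 1), (3, 2, 1)]


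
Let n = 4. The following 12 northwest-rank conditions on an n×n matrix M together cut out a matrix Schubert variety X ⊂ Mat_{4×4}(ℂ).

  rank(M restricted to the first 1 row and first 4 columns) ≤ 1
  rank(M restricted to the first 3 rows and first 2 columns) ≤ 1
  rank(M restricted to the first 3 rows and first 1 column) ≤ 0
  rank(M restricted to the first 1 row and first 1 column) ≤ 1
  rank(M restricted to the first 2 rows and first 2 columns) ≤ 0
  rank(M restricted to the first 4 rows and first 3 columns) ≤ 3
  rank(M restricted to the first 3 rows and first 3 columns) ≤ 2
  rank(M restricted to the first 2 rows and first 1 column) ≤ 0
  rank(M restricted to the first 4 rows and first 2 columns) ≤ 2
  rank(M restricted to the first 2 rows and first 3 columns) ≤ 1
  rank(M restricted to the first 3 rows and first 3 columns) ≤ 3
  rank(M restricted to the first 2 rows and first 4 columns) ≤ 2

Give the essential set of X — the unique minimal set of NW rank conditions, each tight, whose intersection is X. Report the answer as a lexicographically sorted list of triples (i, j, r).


Computing R[i][j] = min implied NW-rank bound (n=4, 12 conditions):

  0, 0, 1, 1
  0, 0, 1, 2
  0, 1, 2, 3
  1, 2, 3, 4

the unique w with this rank table is (3, 4, 2, 1).

ℓ(w)=5; the 2 essential cells (i,j,r):

[(2, 2, 0), (3, 1, 0)]


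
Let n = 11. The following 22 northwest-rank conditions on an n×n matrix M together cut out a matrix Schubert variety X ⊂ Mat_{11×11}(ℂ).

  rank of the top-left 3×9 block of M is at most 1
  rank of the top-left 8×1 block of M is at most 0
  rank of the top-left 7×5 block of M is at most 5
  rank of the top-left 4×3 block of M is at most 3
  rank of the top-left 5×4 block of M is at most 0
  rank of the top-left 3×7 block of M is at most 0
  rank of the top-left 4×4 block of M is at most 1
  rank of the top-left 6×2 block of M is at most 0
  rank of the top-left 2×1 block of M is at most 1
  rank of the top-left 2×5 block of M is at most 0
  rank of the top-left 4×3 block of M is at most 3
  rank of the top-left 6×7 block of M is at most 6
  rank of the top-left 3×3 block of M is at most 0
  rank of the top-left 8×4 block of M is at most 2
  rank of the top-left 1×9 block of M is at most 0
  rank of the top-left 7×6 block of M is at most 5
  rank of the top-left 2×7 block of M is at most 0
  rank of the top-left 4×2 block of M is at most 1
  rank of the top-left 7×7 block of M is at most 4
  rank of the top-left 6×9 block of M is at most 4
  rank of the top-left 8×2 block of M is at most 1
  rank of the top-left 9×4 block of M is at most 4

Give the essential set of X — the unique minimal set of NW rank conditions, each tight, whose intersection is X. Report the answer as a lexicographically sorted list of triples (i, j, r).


Recovering R(i,j) via the rank-extension bound from the 22 conditions:

  0 0 0 0 0 0 0 0 0 1 1
  0 0 0 0 0 0 0 1 1 2 2
  0 0 0 0 0 0 0 1 1 2 3
  0 0 0 0 1 1 1 2 2 3 4
  0 0 0 0 1 2 2 3 3 4 5
  0 0 1 1 2 3 3 4 4 5 6
  0 1 2 2 3 4 4 5 5 6 7
  0 1 2 2 3 4 5 6 6 7 8
  1 2 3 3 4 5 6 7 7 8 9
  1 2 3 4 5 6 7 8 8 9 10
  1 2 3 4 5 6 7 8 9 10 11

hence w(1..11) = (10, 8, 11, 5, 6, 3, 2, 7, 1, 4, 9).

Fulton essential set (7 of the 37 Rothe cells):

[(1, 9, 0), (3, 7, 0), (3, 9, 1), (5, 4, 0), (6, 2, 0), (8, 1, 0), (8, 4, 2)]


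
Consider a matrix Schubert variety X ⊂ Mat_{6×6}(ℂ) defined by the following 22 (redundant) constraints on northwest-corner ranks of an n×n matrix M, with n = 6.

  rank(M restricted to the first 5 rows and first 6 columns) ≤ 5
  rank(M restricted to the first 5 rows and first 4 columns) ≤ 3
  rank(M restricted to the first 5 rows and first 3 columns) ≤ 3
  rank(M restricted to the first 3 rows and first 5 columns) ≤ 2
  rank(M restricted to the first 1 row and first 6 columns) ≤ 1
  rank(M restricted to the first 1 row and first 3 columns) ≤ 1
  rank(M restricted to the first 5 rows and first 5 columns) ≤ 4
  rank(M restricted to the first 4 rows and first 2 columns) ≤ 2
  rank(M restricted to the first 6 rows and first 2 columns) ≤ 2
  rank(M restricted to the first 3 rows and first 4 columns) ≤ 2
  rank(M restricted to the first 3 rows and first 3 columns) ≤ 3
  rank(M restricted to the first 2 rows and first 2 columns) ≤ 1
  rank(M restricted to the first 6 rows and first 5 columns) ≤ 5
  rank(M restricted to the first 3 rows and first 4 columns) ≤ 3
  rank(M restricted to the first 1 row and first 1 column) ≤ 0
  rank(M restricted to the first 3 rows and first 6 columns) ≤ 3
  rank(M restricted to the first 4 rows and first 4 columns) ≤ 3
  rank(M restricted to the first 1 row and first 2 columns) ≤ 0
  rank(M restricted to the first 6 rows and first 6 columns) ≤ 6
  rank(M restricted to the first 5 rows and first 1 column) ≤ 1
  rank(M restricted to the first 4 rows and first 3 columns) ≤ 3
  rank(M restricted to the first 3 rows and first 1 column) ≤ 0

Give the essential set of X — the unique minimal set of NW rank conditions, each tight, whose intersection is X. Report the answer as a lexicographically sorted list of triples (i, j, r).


Recovering R(i,j) via the rank-extension bound from the 22 conditions:

  row 1: 0  0  1  1  1  1
  row 2: 0  1  2  2  2  2
  row 3: 0  1  2  2  2  3
  row 4: 1  2  3  3  3  4
  row 5: 1  2  3  3  4  5
  row 6: 1  2  3  4  5  6

so w = (3, 2, 6, 1, 5, 4).

|D(w)|=7, |Ess(w)|=4:

[(1, 2, 0), (3, 1, 0), (3, 5, 2), (5, 4, 3)]
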